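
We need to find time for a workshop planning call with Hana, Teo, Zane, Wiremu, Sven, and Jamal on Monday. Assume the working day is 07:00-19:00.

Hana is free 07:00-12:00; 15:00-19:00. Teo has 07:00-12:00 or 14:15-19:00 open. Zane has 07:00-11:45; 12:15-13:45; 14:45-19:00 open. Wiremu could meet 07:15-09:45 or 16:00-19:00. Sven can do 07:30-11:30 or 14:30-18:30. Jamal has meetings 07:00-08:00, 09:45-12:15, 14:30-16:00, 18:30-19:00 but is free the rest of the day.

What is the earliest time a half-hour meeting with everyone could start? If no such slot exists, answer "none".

08:00

Hana free: 07:00-12:00, 15:00-19:00.
Teo free: 07:00-12:00, 14:15-19:00.
Zane free: 07:00-11:45, 12:15-13:45, 14:45-19:00.
Wiremu free: 07:15-09:45, 16:00-19:00.
Sven free: 07:30-11:30, 14:30-18:30.
Jamal free: 08:00-09:45, 12:15-14:30, 16:00-18:30 (invert busy blocks within the working day).
Hana ∩ Teo: 07:00-12:00, 15:00-19:00.
Hana ∩ Teo ∩ Zane: 07:00-11:45, 15:00-19:00.
Hana ∩ Teo ∩ Zane ∩ Wiremu: 07:15-09:45, 16:00-19:00.
Hana ∩ Teo ∩ Zane ∩ Wiremu ∩ Sven: 07:30-09:45, 16:00-18:30.
Hana ∩ Teo ∩ Zane ∩ Wiremu ∩ Sven ∩ Jamal: 08:00-09:45, 16:00-18:30.
The first common window of at least 30 minutes is 08:00-09:45, so the earliest start is 08:00.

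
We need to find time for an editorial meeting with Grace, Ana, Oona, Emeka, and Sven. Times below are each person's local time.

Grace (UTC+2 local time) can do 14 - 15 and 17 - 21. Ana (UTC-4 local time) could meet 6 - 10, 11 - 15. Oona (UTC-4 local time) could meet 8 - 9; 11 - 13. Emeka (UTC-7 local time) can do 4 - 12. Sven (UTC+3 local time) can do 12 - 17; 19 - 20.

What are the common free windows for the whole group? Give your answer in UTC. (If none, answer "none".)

Grace in UTC: 12:00-13:00, 15:00-19:00 (subtract 2h to convert from UTC+2).
Ana in UTC: 10:00-14:00, 15:00-19:00 (add 4h to convert from UTC-4).
Oona in UTC: 12:00-13:00, 15:00-17:00 (add 4h to convert from UTC-4).
Emeka in UTC: 11:00-19:00 (add 7h to convert from UTC-7).
Sven in UTC: 09:00-14:00, 16:00-17:00 (subtract 3h to convert from UTC+3).
Grace ∩ Ana: 12:00-13:00, 15:00-19:00.
Grace ∩ Ana ∩ Oona: 12:00-13:00, 15:00-17:00.
Grace ∩ Ana ∩ Oona ∩ Emeka: 12:00-13:00, 15:00-17:00.
Grace ∩ Ana ∩ Oona ∩ Emeka ∩ Sven: 12:00-13:00, 16:00-17:00.

12:00-13:00, 16:00-17:00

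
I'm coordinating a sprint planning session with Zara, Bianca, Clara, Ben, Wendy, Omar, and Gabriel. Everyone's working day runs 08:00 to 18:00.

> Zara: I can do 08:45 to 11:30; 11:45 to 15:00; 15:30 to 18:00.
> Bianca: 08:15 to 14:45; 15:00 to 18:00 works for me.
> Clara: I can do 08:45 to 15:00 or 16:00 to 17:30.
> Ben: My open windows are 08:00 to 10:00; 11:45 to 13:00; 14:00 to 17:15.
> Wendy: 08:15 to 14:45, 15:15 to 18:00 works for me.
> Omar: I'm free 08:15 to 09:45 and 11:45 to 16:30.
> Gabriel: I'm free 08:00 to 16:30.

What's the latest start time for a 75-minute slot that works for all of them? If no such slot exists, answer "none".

11:45

Zara ∩ Bianca: 08:45-11:30, 11:45-14:45, 15:30-18:00.
Zara ∩ Bianca ∩ Clara: 08:45-11:30, 11:45-14:45, 16:00-17:30.
Zara ∩ Bianca ∩ Clara ∩ Ben: 08:45-10:00, 11:45-13:00, 14:00-14:45, 16:00-17:15.
Zara ∩ Bianca ∩ Clara ∩ Ben ∩ Wendy: 08:45-10:00, 11:45-13:00, 14:00-14:45, 16:00-17:15.
Zara ∩ Bianca ∩ Clara ∩ Ben ∩ Wendy ∩ Omar: 08:45-09:45, 11:45-13:00, 14:00-14:45, 16:00-16:30.
Zara ∩ Bianca ∩ Clara ∩ Ben ∩ Wendy ∩ Omar ∩ Gabriel: 08:45-09:45, 11:45-13:00, 14:00-14:45, 16:00-16:30.
The last common window of at least 75 minutes is 11:45-13:00; a 75-minute meeting can start as late as 11:45 and still end by 13:00.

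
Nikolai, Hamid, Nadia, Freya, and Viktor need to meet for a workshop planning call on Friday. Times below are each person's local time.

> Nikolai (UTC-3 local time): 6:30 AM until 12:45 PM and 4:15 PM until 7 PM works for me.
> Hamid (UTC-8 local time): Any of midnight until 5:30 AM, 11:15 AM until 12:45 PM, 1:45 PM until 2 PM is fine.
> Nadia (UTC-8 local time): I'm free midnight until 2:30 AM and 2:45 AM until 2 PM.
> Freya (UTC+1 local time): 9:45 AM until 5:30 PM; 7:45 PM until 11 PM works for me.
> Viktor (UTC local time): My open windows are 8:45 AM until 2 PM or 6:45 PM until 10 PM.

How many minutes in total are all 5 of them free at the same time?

Nikolai in UTC: 09:30-15:45, 19:15-22:00 (add 3h to convert from UTC-3).
Hamid in UTC: 08:00-13:30, 19:15-20:45, 21:45-22:00 (add 8h to convert from UTC-8).
Nadia in UTC: 08:00-10:30, 10:45-22:00 (add 8h to convert from UTC-8).
Freya in UTC: 08:45-16:30, 18:45-22:00 (subtract 1h to convert from UTC+1).
Viktor in UTC: 08:45-14:00, 18:45-22:00.
Nikolai ∩ Hamid: 09:30-13:30, 19:15-20:45, 21:45-22:00.
Nikolai ∩ Hamid ∩ Nadia: 09:30-10:30, 10:45-13:30, 19:15-20:45, 21:45-22:00.
Nikolai ∩ Hamid ∩ Nadia ∩ Freya: 09:30-10:30, 10:45-13:30, 19:15-20:45, 21:45-22:00.
Nikolai ∩ Hamid ∩ Nadia ∩ Freya ∩ Viktor: 09:30-10:30, 10:45-13:30, 19:15-20:45, 21:45-22:00.
Summing the common windows: 60 + 165 + 90 + 15 = 330 minutes.

330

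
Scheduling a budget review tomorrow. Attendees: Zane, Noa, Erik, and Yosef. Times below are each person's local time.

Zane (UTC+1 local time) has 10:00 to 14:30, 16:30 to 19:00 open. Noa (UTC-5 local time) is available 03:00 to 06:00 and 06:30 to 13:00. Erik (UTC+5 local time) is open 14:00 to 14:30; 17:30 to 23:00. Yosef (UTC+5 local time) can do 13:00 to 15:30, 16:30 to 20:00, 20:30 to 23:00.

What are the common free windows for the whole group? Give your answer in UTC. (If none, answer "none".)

Zane in UTC: 09:00-13:30, 15:30-18:00 (subtract 1h to convert from UTC+1).
Noa in UTC: 08:00-11:00, 11:30-18:00 (add 5h to convert from UTC-5).
Erik in UTC: 09:00-09:30, 12:30-18:00 (subtract 5h to convert from UTC+5).
Yosef in UTC: 08:00-10:30, 11:30-15:00, 15:30-18:00 (subtract 5h to convert from UTC+5).
Zane ∩ Noa: 09:00-11:00, 11:30-13:30, 15:30-18:00.
Zane ∩ Noa ∩ Erik: 09:00-09:30, 12:30-13:30, 15:30-18:00.
Zane ∩ Noa ∩ Erik ∩ Yosef: 09:00-09:30, 12:30-13:30, 15:30-18:00.
So the common availability across everyone is 09:00-09:30, 12:30-13:30, 15:30-18:00.

09:00-09:30, 12:30-13:30, 15:30-18:00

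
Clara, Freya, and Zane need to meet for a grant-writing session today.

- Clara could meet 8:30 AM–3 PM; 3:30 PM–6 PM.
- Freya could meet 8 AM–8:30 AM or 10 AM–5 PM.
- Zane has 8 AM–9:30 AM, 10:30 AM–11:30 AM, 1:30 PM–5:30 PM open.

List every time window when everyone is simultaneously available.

Clara ∩ Freya: 10:00-15:00, 15:30-17:00.
Clara ∩ Freya ∩ Zane: 10:30-11:30, 13:30-15:00, 15:30-17:00.

10:30-11:30, 13:30-15:00, 15:30-17:00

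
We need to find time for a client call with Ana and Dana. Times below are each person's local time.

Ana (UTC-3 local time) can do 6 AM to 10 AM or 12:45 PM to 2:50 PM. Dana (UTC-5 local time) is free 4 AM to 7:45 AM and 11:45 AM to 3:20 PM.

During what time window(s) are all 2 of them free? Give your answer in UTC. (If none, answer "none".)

09:00-12:45, 16:45-17:50

Ana in UTC: 09:00-13:00, 15:45-17:50 (add 3h to convert from UTC-3).
Dana in UTC: 09:00-12:45, 16:45-20:20 (add 5h to convert from UTC-5).
Ana ∩ Dana: 09:00-12:45, 16:45-17:50.
Those are the intersection windows.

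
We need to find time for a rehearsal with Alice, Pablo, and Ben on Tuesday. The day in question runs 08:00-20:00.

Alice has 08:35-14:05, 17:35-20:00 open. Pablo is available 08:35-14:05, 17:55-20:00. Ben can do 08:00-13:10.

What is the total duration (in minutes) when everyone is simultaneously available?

Alice ∩ Pablo: 08:35-14:05, 17:55-20:00.
Alice ∩ Pablo ∩ Ben: 08:35-13:10.
That's a single block of 275 minutes.

275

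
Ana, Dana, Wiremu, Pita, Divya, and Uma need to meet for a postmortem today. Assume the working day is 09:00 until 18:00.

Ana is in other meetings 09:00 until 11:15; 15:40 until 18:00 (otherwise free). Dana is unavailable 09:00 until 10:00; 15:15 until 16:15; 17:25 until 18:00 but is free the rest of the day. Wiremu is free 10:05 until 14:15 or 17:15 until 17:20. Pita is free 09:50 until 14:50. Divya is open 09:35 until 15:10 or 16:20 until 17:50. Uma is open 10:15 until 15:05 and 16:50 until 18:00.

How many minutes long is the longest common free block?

180

Ana free: 11:15-15:40 (invert busy blocks within the working day).
Dana free: 10:00-15:15, 16:15-17:25 (invert busy blocks within the working day).
Wiremu free: 10:05-14:15, 17:15-17:20.
Pita free: 09:50-14:50.
Divya free: 09:35-15:10, 16:20-17:50.
Uma free: 10:15-15:05, 16:50-18:00.
Ana ∩ Dana: 11:15-15:15.
Ana ∩ Dana ∩ Wiremu: 11:15-14:15.
Ana ∩ Dana ∩ Wiremu ∩ Pita: 11:15-14:15.
Ana ∩ Dana ∩ Wiremu ∩ Pita ∩ Divya: 11:15-14:15.
Ana ∩ Dana ∩ Wiremu ∩ Pita ∩ Divya ∩ Uma: 11:15-14:15.
So the common availability across everyone is 11:15-14:15.
The longest is 11:15-14:15 at 180 minutes.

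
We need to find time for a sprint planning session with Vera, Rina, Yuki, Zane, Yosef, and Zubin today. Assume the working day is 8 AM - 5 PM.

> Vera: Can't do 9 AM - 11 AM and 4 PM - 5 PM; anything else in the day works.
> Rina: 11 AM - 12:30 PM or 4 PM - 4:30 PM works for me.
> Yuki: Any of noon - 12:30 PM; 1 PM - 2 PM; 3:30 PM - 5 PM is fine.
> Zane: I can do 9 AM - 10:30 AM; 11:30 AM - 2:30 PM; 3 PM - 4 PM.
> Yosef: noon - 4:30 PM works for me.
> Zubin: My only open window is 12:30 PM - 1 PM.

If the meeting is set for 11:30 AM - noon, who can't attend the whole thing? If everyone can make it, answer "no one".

Yosef, Yuki, Zubin

Vera free: 08:00-09:00, 11:00-16:00 (invert busy blocks within the working day).
Rina free: 11:00-12:30, 16:00-16:30.
Yuki free: 12:00-12:30, 13:00-14:00, 15:30-17:00.
Zane free: 09:00-10:30, 11:30-14:30, 15:00-16:00.
Yosef free: 12:00-16:30.
Zubin free: 12:30-13:00.
Vera: free for 11:30-12:00. Rina: free for 11:30-12:00. Yuki: not fully free for 11:30-12:00. Zane: free for 11:30-12:00. Yosef: not fully free for 11:30-12:00. Zubin: not fully free for 11:30-12:00.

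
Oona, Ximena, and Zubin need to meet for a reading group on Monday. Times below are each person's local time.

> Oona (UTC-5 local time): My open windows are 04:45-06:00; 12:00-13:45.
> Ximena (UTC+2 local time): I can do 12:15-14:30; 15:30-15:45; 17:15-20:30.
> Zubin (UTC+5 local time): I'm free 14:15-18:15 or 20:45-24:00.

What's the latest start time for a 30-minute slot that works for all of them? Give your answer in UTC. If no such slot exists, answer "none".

18:00

Oona in UTC: 09:45-11:00, 17:00-18:45 (add 5h to convert from UTC-5).
Ximena in UTC: 10:15-12:30, 13:30-13:45, 15:15-18:30 (subtract 2h to convert from UTC+2).
Zubin in UTC: 09:15-13:15, 15:45-19:00 (subtract 5h to convert from UTC+5).
Oona ∩ Ximena: 10:15-11:00, 17:00-18:30.
Oona ∩ Ximena ∩ Zubin: 10:15-11:00, 17:00-18:30.
The last common window of at least 30 minutes is 17:00-18:30; a 30-minute meeting can start as late as 18:00 and still end by 18:30.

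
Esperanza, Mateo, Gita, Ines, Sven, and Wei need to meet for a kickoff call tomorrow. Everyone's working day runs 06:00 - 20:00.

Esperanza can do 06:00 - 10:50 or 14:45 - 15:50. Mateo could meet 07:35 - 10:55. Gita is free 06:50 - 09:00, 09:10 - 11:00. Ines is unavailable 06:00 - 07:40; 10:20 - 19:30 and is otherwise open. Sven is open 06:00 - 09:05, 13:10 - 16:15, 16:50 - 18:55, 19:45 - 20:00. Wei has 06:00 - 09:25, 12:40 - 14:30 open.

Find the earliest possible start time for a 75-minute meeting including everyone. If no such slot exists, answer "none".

07:40

Esperanza free: 06:00-10:50, 14:45-15:50.
Mateo free: 07:35-10:55.
Gita free: 06:50-09:00, 09:10-11:00.
Ines free: 07:40-10:20, 19:30-20:00 (invert busy blocks within the working day).
Sven free: 06:00-09:05, 13:10-16:15, 16:50-18:55, 19:45-20:00.
Wei free: 06:00-09:25, 12:40-14:30.
Esperanza ∩ Mateo: 07:35-10:50.
Esperanza ∩ Mateo ∩ Gita: 07:35-09:00, 09:10-10:50.
Esperanza ∩ Mateo ∩ Gita ∩ Ines: 07:40-09:00, 09:10-10:20.
Esperanza ∩ Mateo ∩ Gita ∩ Ines ∩ Sven: 07:40-09:00.
Esperanza ∩ Mateo ∩ Gita ∩ Ines ∩ Sven ∩ Wei: 07:40-09:00.
The first common window of at least 75 minutes is 07:40-09:00, so the earliest start is 07:40.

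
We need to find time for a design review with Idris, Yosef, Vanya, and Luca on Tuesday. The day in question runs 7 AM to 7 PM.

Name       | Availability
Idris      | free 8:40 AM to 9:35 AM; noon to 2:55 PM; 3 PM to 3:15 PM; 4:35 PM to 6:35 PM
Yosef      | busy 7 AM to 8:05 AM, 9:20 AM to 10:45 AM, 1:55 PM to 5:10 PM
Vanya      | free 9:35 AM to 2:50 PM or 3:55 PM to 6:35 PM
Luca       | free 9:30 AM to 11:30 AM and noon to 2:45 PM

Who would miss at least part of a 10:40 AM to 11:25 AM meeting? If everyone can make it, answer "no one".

Idris free: 08:40-09:35, 12:00-14:55, 15:00-15:15, 16:35-18:35.
Yosef free: 08:05-09:20, 10:45-13:55, 17:10-19:00 (invert busy blocks within the working day).
Vanya free: 09:35-14:50, 15:55-18:35.
Luca free: 09:30-11:30, 12:00-14:45.
Idris: not fully free for 10:40-11:25. Yosef: not fully free for 10:40-11:25. Vanya: free for 10:40-11:25. Luca: free for 10:40-11:25.

Idris, Yosef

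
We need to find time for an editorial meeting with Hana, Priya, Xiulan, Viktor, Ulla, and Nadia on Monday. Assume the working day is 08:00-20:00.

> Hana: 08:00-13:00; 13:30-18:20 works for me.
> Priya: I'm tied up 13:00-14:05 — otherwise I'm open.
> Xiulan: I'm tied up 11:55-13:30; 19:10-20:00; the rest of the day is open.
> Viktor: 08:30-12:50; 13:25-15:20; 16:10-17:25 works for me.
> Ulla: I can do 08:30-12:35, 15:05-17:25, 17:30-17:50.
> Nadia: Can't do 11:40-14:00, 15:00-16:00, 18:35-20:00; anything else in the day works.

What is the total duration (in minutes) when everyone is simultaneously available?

265

Hana free: 08:00-13:00, 13:30-18:20.
Priya free: 08:00-13:00, 14:05-20:00 (invert busy blocks within the working day).
Xiulan free: 08:00-11:55, 13:30-19:10 (invert busy blocks within the working day).
Viktor free: 08:30-12:50, 13:25-15:20, 16:10-17:25.
Ulla free: 08:30-12:35, 15:05-17:25, 17:30-17:50.
Nadia free: 08:00-11:40, 14:00-15:00, 16:00-18:35 (invert busy blocks within the working day).
Hana ∩ Priya: 08:00-13:00, 14:05-18:20.
Hana ∩ Priya ∩ Xiulan: 08:00-11:55, 14:05-18:20.
Hana ∩ Priya ∩ Xiulan ∩ Viktor: 08:30-11:55, 14:05-15:20, 16:10-17:25.
Hana ∩ Priya ∩ Xiulan ∩ Viktor ∩ Ulla: 08:30-11:55, 15:05-15:20, 16:10-17:25.
Hana ∩ Priya ∩ Xiulan ∩ Viktor ∩ Ulla ∩ Nadia: 08:30-11:40, 16:10-17:25.
Those are the intersection windows.
Summing the common windows: 190 + 75 = 265 minutes.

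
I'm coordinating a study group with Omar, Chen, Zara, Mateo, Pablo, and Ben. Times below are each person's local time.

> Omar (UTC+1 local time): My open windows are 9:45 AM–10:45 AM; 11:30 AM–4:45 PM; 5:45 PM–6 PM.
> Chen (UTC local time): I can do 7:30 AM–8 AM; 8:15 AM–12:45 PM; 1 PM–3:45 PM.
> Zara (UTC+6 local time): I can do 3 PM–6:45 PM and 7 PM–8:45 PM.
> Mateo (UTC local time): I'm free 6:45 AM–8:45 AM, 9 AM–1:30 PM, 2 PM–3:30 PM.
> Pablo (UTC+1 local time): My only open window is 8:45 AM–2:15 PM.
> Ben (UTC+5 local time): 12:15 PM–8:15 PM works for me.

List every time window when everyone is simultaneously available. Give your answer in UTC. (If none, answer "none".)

09:00-09:45, 10:30-12:45, 13:00-13:15

Omar in UTC: 08:45-09:45, 10:30-15:45, 16:45-17:00 (subtract 1h to convert from UTC+1).
Chen in UTC: 07:30-08:00, 08:15-12:45, 13:00-15:45.
Zara in UTC: 09:00-12:45, 13:00-14:45 (subtract 6h to convert from UTC+6).
Mateo in UTC: 06:45-08:45, 09:00-13:30, 14:00-15:30.
Pablo in UTC: 07:45-13:15 (subtract 1h to convert from UTC+1).
Ben in UTC: 07:15-15:15 (subtract 5h to convert from UTC+5).
Omar ∩ Chen: 08:45-09:45, 10:30-12:45, 13:00-15:45.
Omar ∩ Chen ∩ Zara: 09:00-09:45, 10:30-12:45, 13:00-14:45.
Omar ∩ Chen ∩ Zara ∩ Mateo: 09:00-09:45, 10:30-12:45, 13:00-13:30, 14:00-14:45.
Omar ∩ Chen ∩ Zara ∩ Mateo ∩ Pablo: 09:00-09:45, 10:30-12:45, 13:00-13:15.
Omar ∩ Chen ∩ Zara ∩ Mateo ∩ Pablo ∩ Ben: 09:00-09:45, 10:30-12:45, 13:00-13:15.
So the common availability across everyone is 09:00-09:45, 10:30-12:45, 13:00-13:15.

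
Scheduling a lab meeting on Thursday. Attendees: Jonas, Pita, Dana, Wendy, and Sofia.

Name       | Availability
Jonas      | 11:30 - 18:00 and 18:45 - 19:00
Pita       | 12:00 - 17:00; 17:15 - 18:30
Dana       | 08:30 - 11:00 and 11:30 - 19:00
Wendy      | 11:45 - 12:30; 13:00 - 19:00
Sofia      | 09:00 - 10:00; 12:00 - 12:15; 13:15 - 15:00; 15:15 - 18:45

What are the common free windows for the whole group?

Jonas ∩ Pita: 12:00-17:00, 17:15-18:00.
Jonas ∩ Pita ∩ Dana: 12:00-17:00, 17:15-18:00.
Jonas ∩ Pita ∩ Dana ∩ Wendy: 12:00-12:30, 13:00-17:00, 17:15-18:00.
Jonas ∩ Pita ∩ Dana ∩ Wendy ∩ Sofia: 12:00-12:15, 13:15-15:00, 15:15-17:00, 17:15-18:00.
So the common availability across everyone is 12:00-12:15, 13:15-15:00, 15:15-17:00, 17:15-18:00.

12:00-12:15, 13:15-15:00, 15:15-17:00, 17:15-18:00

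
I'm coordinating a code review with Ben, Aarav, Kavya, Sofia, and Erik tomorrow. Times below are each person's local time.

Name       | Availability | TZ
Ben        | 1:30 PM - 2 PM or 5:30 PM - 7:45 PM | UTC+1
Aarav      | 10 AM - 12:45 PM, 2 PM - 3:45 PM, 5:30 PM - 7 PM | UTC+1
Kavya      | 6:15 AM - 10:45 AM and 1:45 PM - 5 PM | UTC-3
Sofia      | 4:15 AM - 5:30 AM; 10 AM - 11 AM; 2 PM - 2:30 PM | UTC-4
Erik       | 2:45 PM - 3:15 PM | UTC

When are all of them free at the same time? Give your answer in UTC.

none

Ben in UTC: 12:30-13:00, 16:30-18:45 (subtract 1h to convert from UTC+1).
Aarav in UTC: 09:00-11:45, 13:00-14:45, 16:30-18:00 (subtract 1h to convert from UTC+1).
Kavya in UTC: 09:15-13:45, 16:45-20:00 (add 3h to convert from UTC-3).
Sofia in UTC: 08:15-09:30, 14:00-15:00, 18:00-18:30 (add 4h to convert from UTC-4).
Erik in UTC: 14:45-15:15.
Ben ∩ Aarav: 16:30-18:00.
Ben ∩ Aarav ∩ Kavya: 16:45-18:00.
Ben ∩ Aarav ∩ Kavya ∩ Sofia: ∅.
Ben ∩ Aarav ∩ Kavya ∩ Sofia ∩ Erik: ∅.
There is no time when everyone is free.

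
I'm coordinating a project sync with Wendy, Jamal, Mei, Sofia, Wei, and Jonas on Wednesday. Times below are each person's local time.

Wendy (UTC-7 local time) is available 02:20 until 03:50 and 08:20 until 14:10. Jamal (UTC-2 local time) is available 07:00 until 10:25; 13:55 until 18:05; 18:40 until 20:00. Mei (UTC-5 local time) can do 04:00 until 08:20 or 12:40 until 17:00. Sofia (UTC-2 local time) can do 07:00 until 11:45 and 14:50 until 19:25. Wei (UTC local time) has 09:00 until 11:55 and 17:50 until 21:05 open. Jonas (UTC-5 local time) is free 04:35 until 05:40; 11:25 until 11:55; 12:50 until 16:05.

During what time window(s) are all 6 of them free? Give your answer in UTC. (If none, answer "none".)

Wendy in UTC: 09:20-10:50, 15:20-21:10 (add 7h to convert from UTC-7).
Jamal in UTC: 09:00-12:25, 15:55-20:05, 20:40-22:00 (add 2h to convert from UTC-2).
Mei in UTC: 09:00-13:20, 17:40-22:00 (add 5h to convert from UTC-5).
Sofia in UTC: 09:00-13:45, 16:50-21:25 (add 2h to convert from UTC-2).
Wei in UTC: 09:00-11:55, 17:50-21:05.
Jonas in UTC: 09:35-10:40, 16:25-16:55, 17:50-21:05 (add 5h to convert from UTC-5).
Wendy ∩ Jamal: 09:20-10:50, 15:55-20:05, 20:40-21:10.
Wendy ∩ Jamal ∩ Mei: 09:20-10:50, 17:40-20:05, 20:40-21:10.
Wendy ∩ Jamal ∩ Mei ∩ Sofia: 09:20-10:50, 17:40-20:05, 20:40-21:10.
Wendy ∩ Jamal ∩ Mei ∩ Sofia ∩ Wei: 09:20-10:50, 17:50-20:05, 20:40-21:05.
Wendy ∩ Jamal ∩ Mei ∩ Sofia ∩ Wei ∩ Jonas: 09:35-10:40, 17:50-20:05, 20:40-21:05.

09:35-10:40, 17:50-20:05, 20:40-21:05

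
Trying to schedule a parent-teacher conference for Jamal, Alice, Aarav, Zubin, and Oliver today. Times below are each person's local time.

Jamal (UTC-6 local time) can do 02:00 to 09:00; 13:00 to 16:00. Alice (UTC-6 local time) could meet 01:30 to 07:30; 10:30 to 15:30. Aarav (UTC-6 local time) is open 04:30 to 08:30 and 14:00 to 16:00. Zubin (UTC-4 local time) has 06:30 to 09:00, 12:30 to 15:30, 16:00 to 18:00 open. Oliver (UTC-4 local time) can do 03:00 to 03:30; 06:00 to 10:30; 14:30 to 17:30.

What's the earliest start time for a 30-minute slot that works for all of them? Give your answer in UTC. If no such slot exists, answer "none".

Jamal in UTC: 08:00-15:00, 19:00-22:00 (add 6h to convert from UTC-6).
Alice in UTC: 07:30-13:30, 16:30-21:30 (add 6h to convert from UTC-6).
Aarav in UTC: 10:30-14:30, 20:00-22:00 (add 6h to convert from UTC-6).
Zubin in UTC: 10:30-13:00, 16:30-19:30, 20:00-22:00 (add 4h to convert from UTC-4).
Oliver in UTC: 07:00-07:30, 10:00-14:30, 18:30-21:30 (add 4h to convert from UTC-4).
Jamal ∩ Alice: 08:00-13:30, 19:00-21:30.
Jamal ∩ Alice ∩ Aarav: 10:30-13:30, 20:00-21:30.
Jamal ∩ Alice ∩ Aarav ∩ Zubin: 10:30-13:00, 20:00-21:30.
Jamal ∩ Alice ∩ Aarav ∩ Zubin ∩ Oliver: 10:30-13:00, 20:00-21:30.
So the common availability across everyone is 10:30-13:00, 20:00-21:30.
The first common window of at least 30 minutes is 10:30-13:00, so the earliest start is 10:30.

10:30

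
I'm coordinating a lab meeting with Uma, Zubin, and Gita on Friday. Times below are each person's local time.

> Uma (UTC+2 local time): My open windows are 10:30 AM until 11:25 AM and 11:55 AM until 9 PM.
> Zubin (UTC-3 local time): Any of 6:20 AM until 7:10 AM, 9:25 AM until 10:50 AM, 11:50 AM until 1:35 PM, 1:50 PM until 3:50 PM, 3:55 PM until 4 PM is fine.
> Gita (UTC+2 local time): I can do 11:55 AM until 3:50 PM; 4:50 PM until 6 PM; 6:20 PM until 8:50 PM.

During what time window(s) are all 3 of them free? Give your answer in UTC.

09:55-10:10, 12:25-13:50, 14:50-16:00, 16:20-16:35, 16:50-18:50

Uma in UTC: 08:30-09:25, 09:55-19:00 (subtract 2h to convert from UTC+2).
Zubin in UTC: 09:20-10:10, 12:25-13:50, 14:50-16:35, 16:50-18:50, 18:55-19:00 (add 3h to convert from UTC-3).
Gita in UTC: 09:55-13:50, 14:50-16:00, 16:20-18:50 (subtract 2h to convert from UTC+2).
Uma ∩ Zubin: 09:20-09:25, 09:55-10:10, 12:25-13:50, 14:50-16:35, 16:50-18:50, 18:55-19:00.
Uma ∩ Zubin ∩ Gita: 09:55-10:10, 12:25-13:50, 14:50-16:00, 16:20-16:35, 16:50-18:50.
Those are the intersection windows.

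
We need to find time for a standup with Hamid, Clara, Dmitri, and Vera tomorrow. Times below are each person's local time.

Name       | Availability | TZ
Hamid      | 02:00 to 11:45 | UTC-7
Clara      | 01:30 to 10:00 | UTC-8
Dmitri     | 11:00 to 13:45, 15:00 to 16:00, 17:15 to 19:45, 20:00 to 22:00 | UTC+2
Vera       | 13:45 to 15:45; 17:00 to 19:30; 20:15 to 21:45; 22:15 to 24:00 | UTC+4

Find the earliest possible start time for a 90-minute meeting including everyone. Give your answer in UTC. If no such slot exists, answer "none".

Hamid in UTC: 09:00-18:45 (add 7h to convert from UTC-7).
Clara in UTC: 09:30-18:00 (add 8h to convert from UTC-8).
Dmitri in UTC: 09:00-11:45, 13:00-14:00, 15:15-17:45, 18:00-20:00 (subtract 2h to convert from UTC+2).
Vera in UTC: 09:45-11:45, 13:00-15:30, 16:15-17:45, 18:15-20:00 (subtract 4h to convert from UTC+4).
Hamid ∩ Clara: 09:30-18:00.
Hamid ∩ Clara ∩ Dmitri: 09:30-11:45, 13:00-14:00, 15:15-17:45.
Hamid ∩ Clara ∩ Dmitri ∩ Vera: 09:45-11:45, 13:00-14:00, 15:15-15:30, 16:15-17:45.
The first common window of at least 90 minutes is 09:45-11:45, so the earliest start is 09:45.

09:45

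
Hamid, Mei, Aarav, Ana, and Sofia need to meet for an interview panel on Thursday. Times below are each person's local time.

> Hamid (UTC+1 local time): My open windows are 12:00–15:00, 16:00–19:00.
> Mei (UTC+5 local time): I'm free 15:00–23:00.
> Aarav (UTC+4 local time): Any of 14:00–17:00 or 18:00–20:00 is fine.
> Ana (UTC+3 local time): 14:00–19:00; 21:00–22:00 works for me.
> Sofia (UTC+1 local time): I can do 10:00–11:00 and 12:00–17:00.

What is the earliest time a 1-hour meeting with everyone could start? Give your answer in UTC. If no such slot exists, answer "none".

Hamid in UTC: 11:00-14:00, 15:00-18:00 (subtract 1h to convert from UTC+1).
Mei in UTC: 10:00-18:00 (subtract 5h to convert from UTC+5).
Aarav in UTC: 10:00-13:00, 14:00-16:00 (subtract 4h to convert from UTC+4).
Ana in UTC: 11:00-16:00, 18:00-19:00 (subtract 3h to convert from UTC+3).
Sofia in UTC: 09:00-10:00, 11:00-16:00 (subtract 1h to convert from UTC+1).
Hamid ∩ Mei: 11:00-14:00, 15:00-18:00.
Hamid ∩ Mei ∩ Aarav: 11:00-13:00, 15:00-16:00.
Hamid ∩ Mei ∩ Aarav ∩ Ana: 11:00-13:00, 15:00-16:00.
Hamid ∩ Mei ∩ Aarav ∩ Ana ∩ Sofia: 11:00-13:00, 15:00-16:00.
The first common window of at least 60 minutes is 11:00-13:00, so the earliest start is 11:00.

11:00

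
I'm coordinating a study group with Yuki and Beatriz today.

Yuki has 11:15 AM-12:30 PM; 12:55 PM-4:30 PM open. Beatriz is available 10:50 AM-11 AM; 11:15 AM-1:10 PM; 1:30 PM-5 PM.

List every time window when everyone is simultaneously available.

Yuki ∩ Beatriz: 11:15-12:30, 12:55-13:10, 13:30-16:30.

11:15-12:30, 12:55-13:10, 13:30-16:30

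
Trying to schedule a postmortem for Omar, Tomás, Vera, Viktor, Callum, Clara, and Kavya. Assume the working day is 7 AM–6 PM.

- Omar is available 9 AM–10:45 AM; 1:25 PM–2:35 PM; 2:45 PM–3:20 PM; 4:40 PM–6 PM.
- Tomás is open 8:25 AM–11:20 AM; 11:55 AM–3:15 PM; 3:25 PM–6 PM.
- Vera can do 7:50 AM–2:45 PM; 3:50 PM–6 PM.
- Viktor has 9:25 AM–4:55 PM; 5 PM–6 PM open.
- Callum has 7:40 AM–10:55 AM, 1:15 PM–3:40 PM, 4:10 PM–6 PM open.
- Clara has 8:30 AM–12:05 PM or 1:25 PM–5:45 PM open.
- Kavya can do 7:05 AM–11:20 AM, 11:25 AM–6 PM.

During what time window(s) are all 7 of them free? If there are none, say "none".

Omar ∩ Tomás: 09:00-10:45, 13:25-14:35, 14:45-15:15, 16:40-18:00.
Omar ∩ Tomás ∩ Vera: 09:00-10:45, 13:25-14:35, 16:40-18:00.
Omar ∩ Tomás ∩ Vera ∩ Viktor: 09:25-10:45, 13:25-14:35, 16:40-16:55, 17:00-18:00.
Omar ∩ Tomás ∩ Vera ∩ Viktor ∩ Callum: 09:25-10:45, 13:25-14:35, 16:40-16:55, 17:00-18:00.
Omar ∩ Tomás ∩ Vera ∩ Viktor ∩ Callum ∩ Clara: 09:25-10:45, 13:25-14:35, 16:40-16:55, 17:00-17:45.
Omar ∩ Tomás ∩ Vera ∩ Viktor ∩ Callum ∩ Clara ∩ Kavya: 09:25-10:45, 13:25-14:35, 16:40-16:55, 17:00-17:45.

09:25-10:45, 13:25-14:35, 16:40-16:55, 17:00-17:45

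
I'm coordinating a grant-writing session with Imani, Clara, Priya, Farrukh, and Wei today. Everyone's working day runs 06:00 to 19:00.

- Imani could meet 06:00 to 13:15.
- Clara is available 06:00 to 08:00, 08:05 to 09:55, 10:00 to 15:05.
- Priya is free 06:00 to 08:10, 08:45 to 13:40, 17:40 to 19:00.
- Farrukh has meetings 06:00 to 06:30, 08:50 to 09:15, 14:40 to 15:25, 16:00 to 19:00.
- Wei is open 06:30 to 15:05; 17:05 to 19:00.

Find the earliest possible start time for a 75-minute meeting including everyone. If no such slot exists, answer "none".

06:30

Imani free: 06:00-13:15.
Clara free: 06:00-08:00, 08:05-09:55, 10:00-15:05.
Priya free: 06:00-08:10, 08:45-13:40, 17:40-19:00.
Farrukh free: 06:30-08:50, 09:15-14:40, 15:25-16:00 (invert busy blocks within the working day).
Wei free: 06:30-15:05, 17:05-19:00.
Imani ∩ Clara: 06:00-08:00, 08:05-09:55, 10:00-13:15.
Imani ∩ Clara ∩ Priya: 06:00-08:00, 08:05-08:10, 08:45-09:55, 10:00-13:15.
Imani ∩ Clara ∩ Priya ∩ Farrukh: 06:30-08:00, 08:05-08:10, 08:45-08:50, 09:15-09:55, 10:00-13:15.
Imani ∩ Clara ∩ Priya ∩ Farrukh ∩ Wei: 06:30-08:00, 08:05-08:10, 08:45-08:50, 09:15-09:55, 10:00-13:15.
Those are the intersection windows.
The first common window of at least 75 minutes is 06:30-08:00, so the earliest start is 06:30.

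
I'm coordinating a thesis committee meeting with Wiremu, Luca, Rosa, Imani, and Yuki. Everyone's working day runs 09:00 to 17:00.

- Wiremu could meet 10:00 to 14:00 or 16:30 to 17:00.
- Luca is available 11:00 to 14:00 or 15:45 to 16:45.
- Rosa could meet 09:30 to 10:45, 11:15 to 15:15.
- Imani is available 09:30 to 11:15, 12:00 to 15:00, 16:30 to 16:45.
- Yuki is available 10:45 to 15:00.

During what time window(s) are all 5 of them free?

12:00-14:00

Wiremu ∩ Luca: 11:00-14:00, 16:30-16:45.
Wiremu ∩ Luca ∩ Rosa: 11:15-14:00.
Wiremu ∩ Luca ∩ Rosa ∩ Imani: 12:00-14:00.
Wiremu ∩ Luca ∩ Rosa ∩ Imani ∩ Yuki: 12:00-14:00.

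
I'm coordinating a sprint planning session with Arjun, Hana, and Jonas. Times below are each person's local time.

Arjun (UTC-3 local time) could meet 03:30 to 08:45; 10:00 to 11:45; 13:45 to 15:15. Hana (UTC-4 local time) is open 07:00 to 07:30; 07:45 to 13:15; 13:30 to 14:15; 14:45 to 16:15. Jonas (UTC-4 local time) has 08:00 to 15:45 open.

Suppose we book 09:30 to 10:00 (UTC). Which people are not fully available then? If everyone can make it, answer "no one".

Arjun in UTC: 06:30-11:45, 13:00-14:45, 16:45-18:15 (add 3h to convert from UTC-3).
Hana in UTC: 11:00-11:30, 11:45-17:15, 17:30-18:15, 18:45-20:15 (add 4h to convert from UTC-4).
Jonas in UTC: 12:00-19:45 (add 4h to convert from UTC-4).
Arjun: free for 09:30-10:00. Hana: not fully free for 09:30-10:00. Jonas: not fully free for 09:30-10:00.

Hana, Jonas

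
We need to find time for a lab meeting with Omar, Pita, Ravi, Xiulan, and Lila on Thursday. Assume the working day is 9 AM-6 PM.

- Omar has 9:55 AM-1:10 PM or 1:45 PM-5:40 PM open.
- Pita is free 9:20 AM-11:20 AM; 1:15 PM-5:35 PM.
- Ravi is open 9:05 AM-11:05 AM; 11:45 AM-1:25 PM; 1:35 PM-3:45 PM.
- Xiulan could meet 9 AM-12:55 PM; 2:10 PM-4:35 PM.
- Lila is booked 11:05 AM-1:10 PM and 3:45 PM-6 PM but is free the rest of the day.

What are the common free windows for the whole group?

Omar free: 09:55-13:10, 13:45-17:40.
Pita free: 09:20-11:20, 13:15-17:35.
Ravi free: 09:05-11:05, 11:45-13:25, 13:35-15:45.
Xiulan free: 09:00-12:55, 14:10-16:35.
Lila free: 09:00-11:05, 13:10-15:45 (invert busy blocks within the working day).
Omar ∩ Pita: 09:55-11:20, 13:45-17:35.
Omar ∩ Pita ∩ Ravi: 09:55-11:05, 13:45-15:45.
Omar ∩ Pita ∩ Ravi ∩ Xiulan: 09:55-11:05, 14:10-15:45.
Omar ∩ Pita ∩ Ravi ∩ Xiulan ∩ Lila: 09:55-11:05, 14:10-15:45.

09:55-11:05, 14:10-15:45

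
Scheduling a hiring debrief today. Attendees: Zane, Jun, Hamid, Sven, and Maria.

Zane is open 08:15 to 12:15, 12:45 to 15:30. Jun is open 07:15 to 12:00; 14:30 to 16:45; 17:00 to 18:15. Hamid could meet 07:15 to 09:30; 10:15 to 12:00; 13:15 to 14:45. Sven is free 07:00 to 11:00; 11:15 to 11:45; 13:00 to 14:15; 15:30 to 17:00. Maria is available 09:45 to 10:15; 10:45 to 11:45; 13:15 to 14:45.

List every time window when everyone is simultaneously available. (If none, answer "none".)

10:45-11:00, 11:15-11:45

Zane ∩ Jun: 08:15-12:00, 14:30-15:30.
Zane ∩ Jun ∩ Hamid: 08:15-09:30, 10:15-12:00, 14:30-14:45.
Zane ∩ Jun ∩ Hamid ∩ Sven: 08:15-09:30, 10:15-11:00, 11:15-11:45.
Zane ∩ Jun ∩ Hamid ∩ Sven ∩ Maria: 10:45-11:00, 11:15-11:45.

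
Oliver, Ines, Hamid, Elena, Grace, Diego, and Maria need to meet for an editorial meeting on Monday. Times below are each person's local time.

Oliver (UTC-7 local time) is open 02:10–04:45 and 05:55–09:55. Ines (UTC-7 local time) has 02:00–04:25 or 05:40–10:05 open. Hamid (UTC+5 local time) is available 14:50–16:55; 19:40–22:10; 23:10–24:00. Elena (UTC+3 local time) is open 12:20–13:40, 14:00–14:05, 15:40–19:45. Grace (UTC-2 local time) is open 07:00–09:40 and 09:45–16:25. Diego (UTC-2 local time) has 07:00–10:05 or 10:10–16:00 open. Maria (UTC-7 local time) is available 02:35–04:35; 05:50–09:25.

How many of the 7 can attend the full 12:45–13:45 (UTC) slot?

4

Oliver in UTC: 09:10-11:45, 12:55-16:55 (add 7h to convert from UTC-7).
Ines in UTC: 09:00-11:25, 12:40-17:05 (add 7h to convert from UTC-7).
Hamid in UTC: 09:50-11:55, 14:40-17:10, 18:10-19:00 (subtract 5h to convert from UTC+5).
Elena in UTC: 09:20-10:40, 11:00-11:05, 12:40-16:45 (subtract 3h to convert from UTC+3).
Grace in UTC: 09:00-11:40, 11:45-18:25 (add 2h to convert from UTC-2).
Diego in UTC: 09:00-12:05, 12:10-18:00 (add 2h to convert from UTC-2).
Maria in UTC: 09:35-11:35, 12:50-16:25 (add 7h to convert from UTC-7).
Ines, Elena, Grace, and Diego can make the full 12:45-13:45 slot — that's 4.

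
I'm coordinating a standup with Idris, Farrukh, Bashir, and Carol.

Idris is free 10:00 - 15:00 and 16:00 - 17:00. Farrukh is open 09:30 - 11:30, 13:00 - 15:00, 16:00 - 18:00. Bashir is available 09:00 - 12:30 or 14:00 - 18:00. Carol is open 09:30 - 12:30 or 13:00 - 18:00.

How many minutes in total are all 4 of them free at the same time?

Idris ∩ Farrukh: 10:00-11:30, 13:00-15:00, 16:00-17:00.
Idris ∩ Farrukh ∩ Bashir: 10:00-11:30, 14:00-15:00, 16:00-17:00.
Idris ∩ Farrukh ∩ Bashir ∩ Carol: 10:00-11:30, 14:00-15:00, 16:00-17:00.
Summing the common windows: 90 + 60 + 60 = 210 minutes.

210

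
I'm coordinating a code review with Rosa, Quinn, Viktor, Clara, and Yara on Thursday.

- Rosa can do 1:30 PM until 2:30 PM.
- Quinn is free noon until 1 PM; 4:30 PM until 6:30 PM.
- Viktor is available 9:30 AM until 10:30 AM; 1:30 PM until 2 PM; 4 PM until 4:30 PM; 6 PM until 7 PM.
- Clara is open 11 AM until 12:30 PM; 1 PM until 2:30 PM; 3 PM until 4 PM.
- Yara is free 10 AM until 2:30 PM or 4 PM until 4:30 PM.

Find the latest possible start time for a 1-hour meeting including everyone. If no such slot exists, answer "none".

none

Rosa ∩ Quinn: ∅.
Rosa ∩ Quinn ∩ Viktor: ∅.
Rosa ∩ Quinn ∩ Viktor ∩ Clara: ∅.
Rosa ∩ Quinn ∩ Viktor ∩ Clara ∩ Yara: ∅.
There is no time when everyone is free.
No common window is at least 60 minutes long.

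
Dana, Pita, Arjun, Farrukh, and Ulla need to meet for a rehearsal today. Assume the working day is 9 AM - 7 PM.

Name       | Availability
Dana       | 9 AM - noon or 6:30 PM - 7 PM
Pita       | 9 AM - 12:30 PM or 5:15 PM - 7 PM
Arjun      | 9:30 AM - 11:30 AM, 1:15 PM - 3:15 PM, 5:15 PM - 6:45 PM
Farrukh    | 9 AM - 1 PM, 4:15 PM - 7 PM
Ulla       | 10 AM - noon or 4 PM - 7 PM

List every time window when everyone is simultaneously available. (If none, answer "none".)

Dana ∩ Pita: 09:00-12:00, 18:30-19:00.
Dana ∩ Pita ∩ Arjun: 09:30-11:30, 18:30-18:45.
Dana ∩ Pita ∩ Arjun ∩ Farrukh: 09:30-11:30, 18:30-18:45.
Dana ∩ Pita ∩ Arjun ∩ Farrukh ∩ Ulla: 10:00-11:30, 18:30-18:45.

10:00-11:30, 18:30-18:45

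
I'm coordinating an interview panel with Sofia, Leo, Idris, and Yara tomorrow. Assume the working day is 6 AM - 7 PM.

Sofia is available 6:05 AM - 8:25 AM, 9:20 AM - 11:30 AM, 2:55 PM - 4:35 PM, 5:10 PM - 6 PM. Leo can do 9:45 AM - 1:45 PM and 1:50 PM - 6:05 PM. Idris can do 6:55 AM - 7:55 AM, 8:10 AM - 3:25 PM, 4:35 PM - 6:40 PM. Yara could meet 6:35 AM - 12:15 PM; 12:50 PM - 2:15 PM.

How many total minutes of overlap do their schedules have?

Sofia ∩ Leo: 09:45-11:30, 14:55-16:35, 17:10-18:00.
Sofia ∩ Leo ∩ Idris: 09:45-11:30, 14:55-15:25, 17:10-18:00.
Sofia ∩ Leo ∩ Idris ∩ Yara: 09:45-11:30.
So the common availability across everyone is 09:45-11:30.
That's a single block of 105 minutes.

105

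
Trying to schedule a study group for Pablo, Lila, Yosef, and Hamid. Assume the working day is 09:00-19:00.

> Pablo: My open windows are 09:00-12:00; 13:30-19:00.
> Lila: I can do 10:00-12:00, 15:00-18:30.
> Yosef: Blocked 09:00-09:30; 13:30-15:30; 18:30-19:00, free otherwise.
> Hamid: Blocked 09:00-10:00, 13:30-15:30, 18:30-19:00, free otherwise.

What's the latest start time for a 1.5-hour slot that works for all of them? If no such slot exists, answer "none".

17:00

Pablo free: 09:00-12:00, 13:30-19:00.
Lila free: 10:00-12:00, 15:00-18:30.
Yosef free: 09:30-13:30, 15:30-18:30 (invert busy blocks within the working day).
Hamid free: 10:00-13:30, 15:30-18:30 (invert busy blocks within the working day).
Pablo ∩ Lila: 10:00-12:00, 15:00-18:30.
Pablo ∩ Lila ∩ Yosef: 10:00-12:00, 15:30-18:30.
Pablo ∩ Lila ∩ Yosef ∩ Hamid: 10:00-12:00, 15:30-18:30.
The last common window of at least 90 minutes is 15:30-18:30; a 90-minute meeting can start as late as 17:00 and still end by 18:30.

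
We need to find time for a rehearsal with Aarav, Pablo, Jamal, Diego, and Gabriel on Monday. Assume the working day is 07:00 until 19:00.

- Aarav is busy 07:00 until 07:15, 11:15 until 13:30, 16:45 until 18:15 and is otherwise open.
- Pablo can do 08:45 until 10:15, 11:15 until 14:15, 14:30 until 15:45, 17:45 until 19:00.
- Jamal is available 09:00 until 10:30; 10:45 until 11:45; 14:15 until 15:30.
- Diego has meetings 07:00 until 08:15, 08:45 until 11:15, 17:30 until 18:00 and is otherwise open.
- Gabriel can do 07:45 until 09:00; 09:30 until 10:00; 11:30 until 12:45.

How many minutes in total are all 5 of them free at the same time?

Aarav free: 07:15-11:15, 13:30-16:45, 18:15-19:00 (invert busy blocks within the working day).
Pablo free: 08:45-10:15, 11:15-14:15, 14:30-15:45, 17:45-19:00.
Jamal free: 09:00-10:30, 10:45-11:45, 14:15-15:30.
Diego free: 08:15-08:45, 11:15-17:30, 18:00-19:00 (invert busy blocks within the working day).
Gabriel free: 07:45-09:00, 09:30-10:00, 11:30-12:45.
Aarav ∩ Pablo: 08:45-10:15, 13:30-14:15, 14:30-15:45, 18:15-19:00.
Aarav ∩ Pablo ∩ Jamal: 09:00-10:15, 14:30-15:30.
Aarav ∩ Pablo ∩ Jamal ∩ Diego: 14:30-15:30.
Aarav ∩ Pablo ∩ Jamal ∩ Diego ∩ Gabriel: ∅.
There is no time when everyone is free.
There is no common window, so the total is 0 minutes.

0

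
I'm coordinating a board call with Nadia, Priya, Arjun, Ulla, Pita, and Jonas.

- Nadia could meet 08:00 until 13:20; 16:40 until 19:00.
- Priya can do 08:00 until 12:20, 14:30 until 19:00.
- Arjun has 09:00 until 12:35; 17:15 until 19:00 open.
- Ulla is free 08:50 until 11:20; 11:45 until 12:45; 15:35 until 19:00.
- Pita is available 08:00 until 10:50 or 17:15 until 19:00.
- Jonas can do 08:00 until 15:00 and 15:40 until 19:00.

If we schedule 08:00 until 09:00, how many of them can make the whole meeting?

Nadia, Priya, Pita, and Jonas can make the full 08:00-09:00 slot — that's 4.

4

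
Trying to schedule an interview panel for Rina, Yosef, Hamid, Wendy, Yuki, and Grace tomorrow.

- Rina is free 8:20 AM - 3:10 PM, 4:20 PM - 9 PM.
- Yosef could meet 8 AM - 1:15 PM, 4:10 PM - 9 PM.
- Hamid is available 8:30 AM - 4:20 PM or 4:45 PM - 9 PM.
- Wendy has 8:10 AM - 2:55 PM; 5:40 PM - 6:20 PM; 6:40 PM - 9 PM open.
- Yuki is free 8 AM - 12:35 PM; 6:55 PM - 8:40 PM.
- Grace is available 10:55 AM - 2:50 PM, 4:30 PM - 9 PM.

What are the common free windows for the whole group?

Rina ∩ Yosef: 08:20-13:15, 16:20-21:00.
Rina ∩ Yosef ∩ Hamid: 08:30-13:15, 16:45-21:00.
Rina ∩ Yosef ∩ Hamid ∩ Wendy: 08:30-13:15, 17:40-18:20, 18:40-21:00.
Rina ∩ Yosef ∩ Hamid ∩ Wendy ∩ Yuki: 08:30-12:35, 18:55-20:40.
Rina ∩ Yosef ∩ Hamid ∩ Wendy ∩ Yuki ∩ Grace: 10:55-12:35, 18:55-20:40.
Those are the intersection windows.

10:55-12:35, 18:55-20:40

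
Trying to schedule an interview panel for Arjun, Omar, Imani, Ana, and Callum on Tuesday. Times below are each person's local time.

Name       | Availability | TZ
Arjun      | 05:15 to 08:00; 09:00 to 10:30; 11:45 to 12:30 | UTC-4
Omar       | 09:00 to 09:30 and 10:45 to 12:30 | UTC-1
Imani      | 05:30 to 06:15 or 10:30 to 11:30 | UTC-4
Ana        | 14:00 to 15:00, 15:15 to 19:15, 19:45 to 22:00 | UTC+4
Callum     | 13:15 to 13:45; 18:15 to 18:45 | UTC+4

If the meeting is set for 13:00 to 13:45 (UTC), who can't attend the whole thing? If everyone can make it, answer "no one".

Arjun in UTC: 09:15-12:00, 13:00-14:30, 15:45-16:30 (add 4h to convert from UTC-4).
Omar in UTC: 10:00-10:30, 11:45-13:30 (add 1h to convert from UTC-1).
Imani in UTC: 09:30-10:15, 14:30-15:30 (add 4h to convert from UTC-4).
Ana in UTC: 10:00-11:00, 11:15-15:15, 15:45-18:00 (subtract 4h to convert from UTC+4).
Callum in UTC: 09:15-09:45, 14:15-14:45 (subtract 4h to convert from UTC+4).
Arjun: free for 13:00-13:45. Omar: not fully free for 13:00-13:45. Imani: not fully free for 13:00-13:45. Ana: free for 13:00-13:45. Callum: not fully free for 13:00-13:45.

Callum, Imani, Omar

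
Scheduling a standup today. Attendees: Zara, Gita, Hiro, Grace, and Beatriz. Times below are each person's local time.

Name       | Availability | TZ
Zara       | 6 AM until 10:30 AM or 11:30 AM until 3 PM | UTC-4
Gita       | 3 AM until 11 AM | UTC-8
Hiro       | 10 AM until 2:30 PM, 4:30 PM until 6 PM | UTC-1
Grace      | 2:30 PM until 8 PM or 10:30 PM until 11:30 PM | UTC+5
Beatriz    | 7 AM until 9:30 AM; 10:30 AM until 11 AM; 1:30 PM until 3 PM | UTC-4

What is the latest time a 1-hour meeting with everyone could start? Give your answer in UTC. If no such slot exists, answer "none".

Zara in UTC: 10:00-14:30, 15:30-19:00 (add 4h to convert from UTC-4).
Gita in UTC: 11:00-19:00 (add 8h to convert from UTC-8).
Hiro in UTC: 11:00-15:30, 17:30-19:00 (add 1h to convert from UTC-1).
Grace in UTC: 09:30-15:00, 17:30-18:30 (subtract 5h to convert from UTC+5).
Beatriz in UTC: 11:00-13:30, 14:30-15:00, 17:30-19:00 (add 4h to convert from UTC-4).
Zara ∩ Gita: 11:00-14:30, 15:30-19:00.
Zara ∩ Gita ∩ Hiro: 11:00-14:30, 17:30-19:00.
Zara ∩ Gita ∩ Hiro ∩ Grace: 11:00-14:30, 17:30-18:30.
Zara ∩ Gita ∩ Hiro ∩ Grace ∩ Beatriz: 11:00-13:30, 17:30-18:30.
The last common window of at least 60 minutes is 17:30-18:30; a 60-minute meeting can start as late as 17:30 and still end by 18:30.

17:30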